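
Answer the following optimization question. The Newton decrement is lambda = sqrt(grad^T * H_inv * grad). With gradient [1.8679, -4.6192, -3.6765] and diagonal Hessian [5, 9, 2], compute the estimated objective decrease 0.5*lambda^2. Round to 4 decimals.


Step 1: H is diagonal, so H^(-1) * g = [0.3736, -0.5132, -1.8383].
Step 2: g^T H^(-1) g = sum_i g_i^2 / H_ii
  = (1.8679)^2/5 + (-4.6192)^2/9 + (-3.6765)^2/2
  = 0.6978 + 2.3708 + 6.7583 = 9.8269
Step 3: Objective decrease = 0.5 * g^T H^(-1) g = 4.9135


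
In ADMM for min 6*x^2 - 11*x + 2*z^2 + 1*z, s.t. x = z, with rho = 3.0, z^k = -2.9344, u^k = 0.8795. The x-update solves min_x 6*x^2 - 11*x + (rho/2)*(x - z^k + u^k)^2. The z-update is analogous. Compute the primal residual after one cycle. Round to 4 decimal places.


ADMM iteration with rho = 3.0, z^k = -2.9344, u^k = 0.8795
Step 1: x-update.
Minimize 6*x^2 - 11*x + (3.0/2)*(x + 2.9344 + 0.8795)^2
FOC: (2*6 + 3.0)*x = 11 + 3.0*(-2.9344 - 0.8795)
x^{k+1} = -0.0294
Step 2: z-update.
Minimize 2*z^2 + 1*z + (3.0/2)*(-0.0294 - z + 0.8795)^2
FOC: (2*2 + 3.0)*z = -1 + 3.0*(-0.0294 + 0.8795)
z^{k+1} = 0.2215
Step 3: u-update.
u^{k+1} = 0.8795 - 0.0294 - 0.2215 = 0.6286
Step 4: Primal residual = |-0.0294 - 0.2215| = 0.2509


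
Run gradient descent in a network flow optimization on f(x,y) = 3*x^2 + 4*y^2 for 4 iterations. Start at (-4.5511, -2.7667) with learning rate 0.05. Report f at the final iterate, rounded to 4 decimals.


Gradient descent on f(x,y) = 3*x^2 + 4*y^2.
Starting point: (-4.5511, -2.7667), alpha = 0.05
Step 1: grad_x = 2*3*-4.5511 = -27.3066, grad_y = 2*4*-2.7667 = -22.1336
  x_1 = -4.5511 - 0.05*-27.3066 = -3.1858
  y_1 = -2.7667 - 0.05*-22.1336 = -1.66
Step 2: grad_x = 2*3*-3.1858 = -19.1146, grad_y = 2*4*-1.66 = -13.2802
  x_2 = -3.1858 - 0.05*-19.1146 = -2.23
  y_2 = -1.66 - 0.05*-13.2802 = -0.996
Step 3: grad_x = 2*3*-2.23 = -13.3802, grad_y = 2*4*-0.996 = -7.9681
  x_3 = -2.23 - 0.05*-13.3802 = -1.561
  y_3 = -0.996 - 0.05*-7.9681 = -0.5976
Step 4: grad_x = 2*3*-1.561 = -9.3662, grad_y = 2*4*-0.5976 = -4.7809
  x_4 = -1.561 - 0.05*-9.3662 = -1.0927
  y_4 = -0.5976 - 0.05*-4.7809 = -0.3586
f(-1.0927, -0.3586) = 3*(-1.0927)^2 + 4*(-0.3586)^2 = 4.0964


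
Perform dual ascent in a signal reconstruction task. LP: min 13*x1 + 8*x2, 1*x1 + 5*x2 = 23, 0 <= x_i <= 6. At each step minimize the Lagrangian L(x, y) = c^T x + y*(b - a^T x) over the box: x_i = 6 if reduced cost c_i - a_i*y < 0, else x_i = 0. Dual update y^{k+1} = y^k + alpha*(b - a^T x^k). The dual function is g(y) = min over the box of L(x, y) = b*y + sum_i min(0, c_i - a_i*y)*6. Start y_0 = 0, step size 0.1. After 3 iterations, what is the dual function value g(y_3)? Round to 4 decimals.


Dual ascent for LP: min 13*x1 + 8*x2, 1*x1 + 5*x2 = 23, 0 <= x_i <= 6
Step 1: y^k = 0.0, reduced costs: (13.0, 8.0)
  x^k = (0.0, 0.0), subgradient = b - a^T x = 23.0
  y^{k+1} = 0.0 + 0.1*23.0 = 2.3
Step 2: y^k = 2.3, reduced costs: (10.7, -3.5)
  x^k = (0.0, 6.0), subgradient = b - a^T x = -7.0
  y^{k+1} = 2.3 + 0.1*-7.0 = 1.6
Step 3: y^k = 1.6, reduced costs: (11.4, 0.0)
  x^k = (0.0, 0.0), subgradient = b - a^T x = 23.0
  y^{k+1} = 1.6 + 0.1*23.0 = 3.9
Dual objective at y_3 = 3.9: reduced costs (9.1, -11.5), box minimizer x = (0.0, 6.0)
g(y_3) = b*y + (c1 - a1*y)*x1 + (c2 - a2*y)*x2 = 23*3.9 + 9.1*0.0 + (-11.5)*6.0 = 89.7 + 0.0 - 69.0 = 20.7


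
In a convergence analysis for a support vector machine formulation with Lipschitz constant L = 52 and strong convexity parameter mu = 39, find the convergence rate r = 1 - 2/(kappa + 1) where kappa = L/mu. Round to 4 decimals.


Step 1: Compute the condition number.
kappa = L/mu = 52/39 = 1.3333
Step 2: Compute the convergence rate.
r = 1 - 2/(kappa + 1) = 1 - 2*mu/(L + mu) = (L - mu)/(L + mu) = 13/91 = 0.1429


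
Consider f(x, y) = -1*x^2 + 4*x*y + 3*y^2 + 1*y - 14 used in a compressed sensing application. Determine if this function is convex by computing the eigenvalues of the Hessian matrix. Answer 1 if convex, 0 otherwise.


The Hessian of f(x,y) = -1*x^2 + 4*x*y + 3*y^2 + 1*y - 14 is:
H = [[-2, 4], [4, 6]]
Trace = -2 + 6 = 4
Determinant = -2*6 - (4)^2 = -28
Discriminant = (4)^2 - 4*-28 = 128.0
Eigenvalues: lambda_1 = -3.6569, lambda_2 = 7.6569
The function is not convex.

0


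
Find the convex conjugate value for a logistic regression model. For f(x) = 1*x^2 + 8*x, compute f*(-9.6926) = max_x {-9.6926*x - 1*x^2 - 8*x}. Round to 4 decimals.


f*(y) = sup_x {y*x - a*x^2 - b*x} = sup_x {(y-b)*x - a*x^2}
FOC: (y - b) - 2a*x = 0 => x* = (y - b)/(2a)
x* = (-9.6926 - 8)/(2*1) = -8.8463
f*(-9.6926) = (y-b)^2/(4a) = (-9.6926 - 8)^2/(4*1)
= 313.0281/4 = 78.257


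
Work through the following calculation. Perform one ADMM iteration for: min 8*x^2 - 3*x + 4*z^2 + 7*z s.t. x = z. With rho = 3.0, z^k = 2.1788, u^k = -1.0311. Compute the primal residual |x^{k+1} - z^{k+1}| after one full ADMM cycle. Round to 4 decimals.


ADMM iteration with rho = 3.0, z^k = 2.1788, u^k = -1.0311
Step 1: x-update.
Minimize 8*x^2 - 3*x + (3.0/2)*(x - 2.1788 - 1.0311)^2
FOC: (2*8 + 3.0)*x = 3 + 3.0*(2.1788 + 1.0311)
x^{k+1} = 0.6647
Step 2: z-update.
Minimize 4*z^2 + 7*z + (3.0/2)*(0.6647 - z - 1.0311)^2
FOC: (2*4 + 3.0)*z = -7 + 3.0*(0.6647 - 1.0311)
z^{k+1} = -0.7363
Step 3: u-update.
u^{k+1} = -1.0311 + 0.6647 + 0.7363 = 0.3699
Step 4: Primal residual = |0.6647 + 0.7363| = 1.401


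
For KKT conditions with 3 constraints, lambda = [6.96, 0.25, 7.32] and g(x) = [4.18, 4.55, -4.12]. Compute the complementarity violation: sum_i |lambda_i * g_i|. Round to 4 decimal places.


KKT complementary slackness check:
lambda_1 * g_1 = 6.96 * 4.18 = 29.0928
lambda_2 * g_2 = 0.25 * 4.55 = 1.1375
lambda_3 * g_3 = 7.32 * -4.12 = -30.1584
Total violation = 29.0928 + 1.1375 + 30.1584 = 60.3887


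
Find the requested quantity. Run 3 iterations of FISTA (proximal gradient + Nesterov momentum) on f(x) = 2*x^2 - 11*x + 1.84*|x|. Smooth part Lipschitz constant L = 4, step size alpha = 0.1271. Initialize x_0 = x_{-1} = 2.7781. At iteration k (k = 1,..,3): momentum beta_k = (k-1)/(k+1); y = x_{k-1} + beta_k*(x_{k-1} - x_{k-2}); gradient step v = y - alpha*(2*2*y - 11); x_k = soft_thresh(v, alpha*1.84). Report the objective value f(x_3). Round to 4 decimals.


FISTA on f(x) = 2*x^2 - 11*x + 1.84*|x|
L = 4, alpha = 0.1271
Iteration 1: beta = 0.0, y = 2.7781 + 0.0*(2.7781 - 2.7781) = 2.7781
  grad(y) = 0.1124, v = y - alpha*grad = 2.7638
  prox(v) = soft_thresh(2.7638, 0.2339) = 2.5299
Iteration 2: beta = 0.3333, y = 2.5299 + 0.3333*(2.5299 - 2.7781) = 2.4472
  grad(y) = -1.2111, v = y - alpha*grad = 2.6012
  prox(v) = soft_thresh(2.6012, 0.2339) = 2.3673
Iteration 3: beta = 0.5, y = 2.3673 + 0.5*(2.3673 - 2.5299) = 2.286
  grad(y) = -1.8561, v = y - alpha*grad = 2.5219
  prox(v) = soft_thresh(2.5219, 0.2339) = 2.288
f(x_3) = 2*2.288^2 - 11*2.288 + 1.84*|2.288| = -10.4882


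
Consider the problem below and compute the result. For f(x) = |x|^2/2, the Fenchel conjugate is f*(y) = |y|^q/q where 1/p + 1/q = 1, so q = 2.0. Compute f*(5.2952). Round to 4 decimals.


The conjugate exponent q satisfies 1/p + 1/q = 1.
p = 2, so q = 2/(2 - 1) = 2.0
|y|^q = 5.2952^2.0 = 28.0391
f*(5.2952) = 28.0391 / 2.0 = 14.0196


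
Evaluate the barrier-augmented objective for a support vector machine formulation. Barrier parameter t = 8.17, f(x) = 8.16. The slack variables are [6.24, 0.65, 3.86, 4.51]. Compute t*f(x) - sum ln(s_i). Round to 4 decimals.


Step 1: Compute log-barrier.
ln values: [1.831, -0.4308, 1.3507, 1.5063]
phi = -(1.831 - 0.4308 + 1.3507 + 1.5063) = -4.2572
Step 2: Compute augmented objective.
t*f(x) = 8.17*8.16 = 66.6672
Total = 66.6672 - 4.2572 = 62.41


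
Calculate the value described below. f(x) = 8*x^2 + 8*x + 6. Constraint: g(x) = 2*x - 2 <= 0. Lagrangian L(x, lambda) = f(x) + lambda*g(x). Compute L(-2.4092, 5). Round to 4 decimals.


Step 1: Evaluate f(x).
f(-2.4092) = 8*(-2.4092)^2 + 8*(-2.4092) + 6 = 33.1604
Step 2: Evaluate g(x).
g(-2.4092) = 2*-2.4092 - 2 = -6.8184
Step 3: Compute Lagrangian.
L = 33.1604 + 5*-6.8184 = -0.9316


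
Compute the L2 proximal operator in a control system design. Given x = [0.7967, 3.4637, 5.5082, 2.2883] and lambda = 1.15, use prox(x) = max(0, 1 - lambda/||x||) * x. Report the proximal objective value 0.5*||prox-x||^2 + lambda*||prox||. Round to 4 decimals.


Step 1: Compute ||x||.
||x|| = 6.9432
Step 2: Compute scaling factor.
scale = max(0, 1 - 1.15/6.9432) = 0.8344
Step 3: prox(x) = [0.6647, 2.89, 4.5959, 1.9093]
||prox(x)|| = 5.7932
Step 4: Proximal objective.
0.5*||prox-x||^2 = 0.6613
lambda*||prox|| = 6.6622
Total = 7.3235


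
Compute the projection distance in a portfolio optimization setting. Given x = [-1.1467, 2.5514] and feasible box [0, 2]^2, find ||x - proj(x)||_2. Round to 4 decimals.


Project each component onto [0, 2].
clip(-1.1467) = 0.0, clip(2.5514) = 2.0
Projection = [0.0, 2.0]
Squared diffs: [1.3149, 0.304]
Distance = sqrt(1.6189) = 1.2724


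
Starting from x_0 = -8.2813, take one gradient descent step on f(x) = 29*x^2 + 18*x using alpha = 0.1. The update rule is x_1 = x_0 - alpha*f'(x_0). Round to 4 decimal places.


We compute the gradient at x_0 and apply the update.
f'(x) = 58*x + 18
f'(-8.2813) = 58*-8.2813 + 18 = -462.3154
x_1 = -8.2813 - 0.1*-462.3154 = 37.9502


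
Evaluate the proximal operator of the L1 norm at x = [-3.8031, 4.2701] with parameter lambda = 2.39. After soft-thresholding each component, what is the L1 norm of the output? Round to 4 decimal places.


Soft-thresholding with lambda = 2.39:
prox(-3.8031) = sign(-3.8031)*max(|-3.8031| - 2.39, 0) = -1.4131
prox(4.2701) = sign(4.2701)*max(|4.2701| - 2.39, 0) = 1.8801
prox(x) = [-1.4131, 1.8801]
||prox(x)||_1 = 1.4131 + 1.8801 = 3.2932


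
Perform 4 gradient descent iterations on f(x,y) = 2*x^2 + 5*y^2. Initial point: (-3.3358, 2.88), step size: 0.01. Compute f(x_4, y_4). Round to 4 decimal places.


Gradient descent on f(x,y) = 2*x^2 + 5*y^2.
Starting point: (-3.3358, 2.88), alpha = 0.01
Step 1: grad_x = 2*2*-3.3358 = -13.3432, grad_y = 2*5*2.88 = 28.8
  x_1 = -3.3358 - 0.01*-13.3432 = -3.2024
  y_1 = 2.88 - 0.01*28.8 = 2.592
Step 2: grad_x = 2*2*-3.2024 = -12.8095, grad_y = 2*5*2.592 = 25.92
  x_2 = -3.2024 - 0.01*-12.8095 = -3.0743
  y_2 = 2.592 - 0.01*25.92 = 2.3328
Step 3: grad_x = 2*2*-3.0743 = -12.2971, grad_y = 2*5*2.3328 = 23.328
  x_3 = -3.0743 - 0.01*-12.2971 = -2.9513
  y_3 = 2.3328 - 0.01*23.328 = 2.0995
Step 4: grad_x = 2*2*-2.9513 = -11.8052, grad_y = 2*5*2.0995 = 20.9952
  x_4 = -2.9513 - 0.01*-11.8052 = -2.8333
  y_4 = 2.0995 - 0.01*20.9952 = 1.8896
f(-2.8333, 1.8896) = 2*(-2.8333)^2 + 5*1.8896^2 = 33.907


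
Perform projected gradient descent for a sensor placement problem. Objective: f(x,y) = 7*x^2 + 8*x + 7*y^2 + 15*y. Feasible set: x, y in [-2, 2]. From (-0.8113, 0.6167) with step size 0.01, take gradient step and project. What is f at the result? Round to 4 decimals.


Step 1: Compute gradient at (-0.8113, 0.6167).
grad_x = 2*7*-0.8113 + 8 = -3.3582
grad_y = 2*7*0.6167 + 15 = 23.6338
Step 2: Gradient step.
x_raw = -0.8113 - 0.01*-3.3582 = -0.7777
y_raw = 0.6167 - 0.01*23.6338 = 0.3804
Step 3: Project onto [-2, 2].
x_proj = clip(-0.7777) = -0.7777
y_proj = clip(0.3804) = 0.3804
Step 4: Evaluate f.
f(-0.7777, 0.3804) = 4.7303


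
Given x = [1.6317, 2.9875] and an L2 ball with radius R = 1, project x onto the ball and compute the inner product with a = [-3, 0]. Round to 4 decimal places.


Step 1: Compute ||x|| (intermediates to 6 decimals).
||x|| = sqrt(1.6317^2 + 2.9875^2) = 3.404057
Step 2: Project.
Since ||x|| > R, scale = R/||x|| = 1/3.404057 = 0.293767, proj(x) = scale * x
proj(x) = [0.47934, 0.877629]
Step 3: Dot product.
a^T * proj(x) = -3*0.47934 + 0*0.877629 = -1.438


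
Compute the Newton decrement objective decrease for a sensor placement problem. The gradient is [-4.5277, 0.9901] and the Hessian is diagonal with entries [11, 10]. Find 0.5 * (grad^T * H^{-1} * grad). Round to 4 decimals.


Step 1: H is diagonal, so H^(-1) * g = [-0.4116, 0.099].
Step 2: g^T H^(-1) g = sum_i g_i^2 / H_ii
  = (-4.5277)^2/11 + (0.9901)^2/10
  = 1.8636 + 0.098 = 1.9617
Step 3: Objective decrease = 0.5 * g^T H^(-1) g = 0.9808


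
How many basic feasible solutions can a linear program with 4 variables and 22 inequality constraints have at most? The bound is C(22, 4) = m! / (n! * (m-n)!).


Each vertex corresponds to some choice of n active constraints out of m, so the number of vertices is at most C(m, n) = m! / (n!(m-n)!).
m = 22, n = 4
Numerator: 22 * 21 * 20 * 19
Denominator: 4! = 24
C(22, 4) = 7315


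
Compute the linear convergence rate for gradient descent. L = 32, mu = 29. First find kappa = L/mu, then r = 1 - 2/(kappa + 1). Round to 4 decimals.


Step 1: Compute the condition number.
kappa = L/mu = 32/29 = 1.1034
Step 2: Compute the convergence rate.
r = 1 - 2/(kappa + 1) = 1 - 2*mu/(L + mu) = (L - mu)/(L + mu) = 3/61 = 0.0492


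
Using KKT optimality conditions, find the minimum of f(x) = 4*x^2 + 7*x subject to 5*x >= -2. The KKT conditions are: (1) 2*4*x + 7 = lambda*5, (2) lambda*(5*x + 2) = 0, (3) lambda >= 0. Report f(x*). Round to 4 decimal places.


Step 1: Try lambda = 0 (constraint inactive).
x_unc = -7/(2*4) = -0.875
Check: 5*-0.875 = -4.375 < -2 -- violated!
Step 2: Constraint must be active: 5*x = -2
x* = -2/5 = -0.4
lambda = (2*4*(-0.4) + 7)/5 = 0.76
Step 3: Compute optimal value.
f(x*) = 4*(-0.4)^2 + 7*(-0.4) = -2.16


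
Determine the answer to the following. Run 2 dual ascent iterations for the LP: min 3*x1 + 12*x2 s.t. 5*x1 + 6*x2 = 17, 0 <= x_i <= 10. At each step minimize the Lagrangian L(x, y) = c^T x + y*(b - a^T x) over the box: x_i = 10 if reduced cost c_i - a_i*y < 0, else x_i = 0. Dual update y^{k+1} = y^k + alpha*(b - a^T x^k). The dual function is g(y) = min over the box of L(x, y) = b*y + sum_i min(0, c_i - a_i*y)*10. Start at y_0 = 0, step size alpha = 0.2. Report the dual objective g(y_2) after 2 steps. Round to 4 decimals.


Dual ascent for LP: min 3*x1 + 12*x2, 5*x1 + 6*x2 = 17, 0 <= x_i <= 10
Step 1: y^k = 0.0, reduced costs: (3.0, 12.0)
  x^k = (0.0, 0.0), subgradient = b - a^T x = 17.0
  y^{k+1} = 0.0 + 0.2*17.0 = 3.4
Step 2: y^k = 3.4, reduced costs: (-14.0, -8.4)
  x^k = (10.0, 10.0), subgradient = b - a^T x = -93.0
  y^{k+1} = 3.4 + 0.2*-93.0 = -15.2
Dual objective at y_2 = -15.2: reduced costs (79.0, 103.2), box minimizer x = (0.0, 0.0)
g(y_2) = b*y + (c1 - a1*y)*x1 + (c2 - a2*y)*x2 = 17*(-15.2) + 79.0*0.0 + 103.2*0.0 = -258.4 + 0.0 + 0.0 = -258.4


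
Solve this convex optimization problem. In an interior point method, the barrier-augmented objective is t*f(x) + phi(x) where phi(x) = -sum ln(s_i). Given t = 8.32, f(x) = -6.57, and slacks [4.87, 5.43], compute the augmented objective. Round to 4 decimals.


Step 1: Compute log-barrier.
ln values: [1.5831, 1.6919]
phi = -(1.5831 + 1.6919) = -3.275
Step 2: Compute augmented objective.
t*f(x) = 8.32*-6.57 = -54.6624
Total = -54.6624 - 3.275 = -57.9374


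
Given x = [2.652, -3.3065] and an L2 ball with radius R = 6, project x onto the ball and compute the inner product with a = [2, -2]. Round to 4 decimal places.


Step 1: Compute ||x|| (intermediates to 6 decimals).
||x|| = sqrt(2.652^2 + (-3.3065)^2) = 4.238637
Step 2: Project.
Since ||x|| <= R, proj = x (no scaling needed).
proj(x) = [2.652, -3.3065]
Step 3: Dot product.
a^T * proj(x) = 2*2.652 - 2*(-3.3065) = 11.917


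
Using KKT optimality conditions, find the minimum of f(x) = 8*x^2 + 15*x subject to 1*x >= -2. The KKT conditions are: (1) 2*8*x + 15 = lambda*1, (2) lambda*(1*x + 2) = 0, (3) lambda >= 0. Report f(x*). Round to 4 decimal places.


Step 1: Try lambda = 0 (constraint inactive).
Stationarity: 2*8*x + 15 = 0
x* = -15/(2*8) = -0.9375
Check constraint: 1*-0.9375 = -0.9375 >= -2 -- satisfied.
Step 2: Compute optimal value.
f(x*) = 8*(-0.9375)^2 + 15*(-0.9375) = -7.0313


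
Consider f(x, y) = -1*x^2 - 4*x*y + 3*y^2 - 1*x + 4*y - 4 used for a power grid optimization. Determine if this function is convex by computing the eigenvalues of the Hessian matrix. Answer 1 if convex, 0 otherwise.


The Hessian of f(x,y) = -1*x^2 - 4*x*y + 3*y^2 - 1*x + 4*y - 4 is:
H = [[-2, -4], [-4, 6]]
Trace = -2 + 6 = 4
Determinant = -2*6 - (-4)^2 = -28
Discriminant = (4)^2 - 4*-28 = 128.0
Eigenvalues: lambda_1 = -3.6569, lambda_2 = 7.6569
The function is not convex.

0


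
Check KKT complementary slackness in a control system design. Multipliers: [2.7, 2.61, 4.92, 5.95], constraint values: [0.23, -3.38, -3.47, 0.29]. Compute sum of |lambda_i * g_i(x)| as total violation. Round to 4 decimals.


KKT complementary slackness check:
lambda_1 * g_1 = 2.7 * 0.23 = 0.621
lambda_2 * g_2 = 2.61 * -3.38 = -8.8218
lambda_3 * g_3 = 4.92 * -3.47 = -17.0724
lambda_4 * g_4 = 5.95 * 0.29 = 1.7255
Total violation = 0.621 + 8.8218 + 17.0724 + 1.7255 = 28.2407


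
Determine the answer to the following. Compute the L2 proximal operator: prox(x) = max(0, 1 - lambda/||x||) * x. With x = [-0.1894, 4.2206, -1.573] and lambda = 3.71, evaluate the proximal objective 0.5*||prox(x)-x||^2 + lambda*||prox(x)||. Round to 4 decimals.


Step 1: Compute ||x||.
||x|| = 4.5082
Step 2: Compute scaling factor.
scale = max(0, 1 - 3.71/4.5082) = 0.1771
Step 3: prox(x) = [-0.0335, 0.7473, -0.2785]
||prox(x)|| = 0.7982
Step 4: Proximal objective.
0.5*||prox-x||^2 = 6.8821
lambda*||prox|| = 2.9613
Total = 9.8433


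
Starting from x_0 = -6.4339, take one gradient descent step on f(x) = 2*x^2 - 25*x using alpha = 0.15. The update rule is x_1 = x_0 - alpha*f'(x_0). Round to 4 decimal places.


We compute the gradient at x_0 and apply the update.
f'(x) = 4*x - 25
f'(-6.4339) = 4*-6.4339 - 25 = -50.7356
x_1 = -6.4339 - 0.15*-50.7356 = 1.1764


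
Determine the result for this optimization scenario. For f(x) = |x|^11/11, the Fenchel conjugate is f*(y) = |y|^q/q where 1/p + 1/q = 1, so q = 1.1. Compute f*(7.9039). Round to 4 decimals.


The conjugate exponent q satisfies 1/p + 1/q = 1.
p = 11, so q = 11/(11 - 1) = 1.1
|y|^q = 7.9039^1.1 = 9.7191
f*(7.9039) = 9.7191 / 1.1 = 8.8355


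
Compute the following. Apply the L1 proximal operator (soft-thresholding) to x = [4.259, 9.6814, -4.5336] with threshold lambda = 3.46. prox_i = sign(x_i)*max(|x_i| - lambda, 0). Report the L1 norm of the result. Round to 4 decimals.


Soft-thresholding with lambda = 3.46:
prox(4.259) = sign(4.259)*max(|4.259| - 3.46, 0) = 0.799
prox(9.6814) = sign(9.6814)*max(|9.6814| - 3.46, 0) = 6.2214
prox(-4.5336) = sign(-4.5336)*max(|-4.5336| - 3.46, 0) = -1.0736
prox(x) = [0.799, 6.2214, -1.0736]
||prox(x)||_1 = 0.799 + 6.2214 + 1.0736 = 8.094


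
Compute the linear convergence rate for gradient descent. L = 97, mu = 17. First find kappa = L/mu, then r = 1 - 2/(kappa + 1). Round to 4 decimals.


Step 1: Compute the condition number.
kappa = L/mu = 97/17 = 5.7059
Step 2: Compute the convergence rate.
r = 1 - 2/(kappa + 1) = 1 - 2*mu/(L + mu) = (L - mu)/(L + mu) = 80/114 = 0.7018


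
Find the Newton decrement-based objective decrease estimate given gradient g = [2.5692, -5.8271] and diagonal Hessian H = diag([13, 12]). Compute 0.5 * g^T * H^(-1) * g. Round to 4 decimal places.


Step 1: H is diagonal, so H^(-1) * g = [0.1976, -0.4856].
Step 2: g^T H^(-1) g = sum_i g_i^2 / H_ii
  = (2.5692)^2/13 + (-5.8271)^2/12
  = 0.5078 + 2.8296 = 3.3373
Step 3: Objective decrease = 0.5 * g^T H^(-1) g = 1.6687


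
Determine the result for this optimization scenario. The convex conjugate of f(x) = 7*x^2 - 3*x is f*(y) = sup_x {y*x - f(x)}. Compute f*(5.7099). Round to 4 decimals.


f*(y) = sup_x {y*x - a*x^2 - b*x} = sup_x {(y-b)*x - a*x^2}
FOC: (y - b) - 2a*x = 0 => x* = (y - b)/(2a)
x* = (5.7099 + 3)/(2*7) = 0.6221
f*(5.7099) = (y-b)^2/(4a) = (5.7099 + 3)^2/(4*7)
= 75.8624/28 = 2.7094


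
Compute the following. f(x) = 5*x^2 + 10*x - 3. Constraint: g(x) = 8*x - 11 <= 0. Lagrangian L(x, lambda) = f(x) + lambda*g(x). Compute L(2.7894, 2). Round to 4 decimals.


Step 1: Evaluate f(x).
f(2.7894) = 5*2.7894^2 + 10*2.7894 - 3 = 63.7978
Step 2: Evaluate g(x).
g(2.7894) = 8*2.7894 - 11 = 11.3152
Step 3: Compute Lagrangian.
L = 63.7978 + 2*11.3152 = 86.4282


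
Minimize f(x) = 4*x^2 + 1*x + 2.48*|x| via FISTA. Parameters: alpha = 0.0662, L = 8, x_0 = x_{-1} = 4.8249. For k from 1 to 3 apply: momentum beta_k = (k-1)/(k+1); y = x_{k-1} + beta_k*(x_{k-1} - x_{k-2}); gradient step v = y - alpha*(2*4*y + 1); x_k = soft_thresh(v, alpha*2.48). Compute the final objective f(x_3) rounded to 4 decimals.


FISTA on f(x) = 4*x^2 + 1*x + 2.48*|x|
L = 8, alpha = 0.0662
Iteration 1: beta = 0.0, y = 4.8249 + 0.0*(4.8249 - 4.8249) = 4.8249
  grad(y) = 39.5992, v = y - alpha*grad = 2.2034
  prox(v) = soft_thresh(2.2034, 0.1642) = 2.0393
Iteration 2: beta = 0.3333, y = 2.0393 + 0.3333*(2.0393 - 4.8249) = 1.1107
  grad(y) = 9.8857, v = y - alpha*grad = 0.4563
  prox(v) = soft_thresh(0.4563, 0.1642) = 0.2921
Iteration 3: beta = 0.5, y = 0.2921 + 0.5*(0.2921 - 2.0393) = -0.5815
  grad(y) = -3.6518, v = y - alpha*grad = -0.3397
  prox(v) = soft_thresh(-0.3397, 0.1642) = -0.1756
f(x_3) = 4*(-0.1756)^2 + 1*(-0.1756) + 2.48*|-0.1756| = 0.3831


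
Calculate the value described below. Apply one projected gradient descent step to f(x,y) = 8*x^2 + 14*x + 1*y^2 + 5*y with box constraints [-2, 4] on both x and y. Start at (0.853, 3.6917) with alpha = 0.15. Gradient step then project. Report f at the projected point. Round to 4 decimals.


Step 1: Compute gradient at (0.853, 3.6917).
grad_x = 2*8*0.853 + 14 = 27.648
grad_y = 2*1*3.6917 + 5 = 12.3834
Step 2: Gradient step.
x_raw = 0.853 - 0.15*27.648 = -3.2942
y_raw = 3.6917 - 0.15*12.3834 = 1.8342
Step 3: Project onto [-2, 4].
x_proj = clip(-3.2942) = -2.0
y_proj = clip(1.8342) = 1.8342
Step 4: Evaluate f.
f(-2.0, 1.8342) = 16.5352


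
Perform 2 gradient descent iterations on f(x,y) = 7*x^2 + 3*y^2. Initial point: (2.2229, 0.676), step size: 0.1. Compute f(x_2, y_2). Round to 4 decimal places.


Gradient descent on f(x,y) = 7*x^2 + 3*y^2.
Starting point: (2.2229, 0.676), alpha = 0.1
Step 1: grad_x = 2*7*2.2229 = 31.1206, grad_y = 2*3*0.676 = 4.056
  x_1 = 2.2229 - 0.1*31.1206 = -0.8892
  y_1 = 0.676 - 0.1*4.056 = 0.2704
Step 2: grad_x = 2*7*-0.8892 = -12.4482, grad_y = 2*3*0.2704 = 1.6224
  x_2 = -0.8892 - 0.1*-12.4482 = 0.3557
  y_2 = 0.2704 - 0.1*1.6224 = 0.1082
f(0.3557, 0.1082) = 7*0.3557^2 + 3*0.1082^2 = 0.9206


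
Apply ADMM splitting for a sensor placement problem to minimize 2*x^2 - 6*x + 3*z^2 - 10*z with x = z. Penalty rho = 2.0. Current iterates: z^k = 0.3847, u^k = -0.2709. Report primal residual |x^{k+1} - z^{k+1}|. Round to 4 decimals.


ADMM iteration with rho = 2.0, z^k = 0.3847, u^k = -0.2709
Step 1: x-update.
Minimize 2*x^2 - 6*x + (2.0/2)*(x - 0.3847 - 0.2709)^2
FOC: (2*2 + 2.0)*x = 6 + 2.0*(0.3847 + 0.2709)
x^{k+1} = 1.2185
Step 2: z-update.
Minimize 3*z^2 - 10*z + (2.0/2)*(1.2185 - z - 0.2709)^2
FOC: (2*3 + 2.0)*z = 10 + 2.0*(1.2185 - 0.2709)
z^{k+1} = 1.4869
Step 3: u-update.
u^{k+1} = -0.2709 + 1.2185 - 1.4869 = -0.5393
Step 4: Primal residual = |1.2185 - 1.4869| = 0.2684


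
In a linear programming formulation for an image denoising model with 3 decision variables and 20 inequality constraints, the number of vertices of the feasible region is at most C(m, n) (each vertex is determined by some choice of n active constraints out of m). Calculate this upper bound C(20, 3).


Each vertex corresponds to some choice of n active constraints out of m, so the number of vertices is at most C(m, n) = m! / (n!(m-n)!).
m = 20, n = 3
Numerator: 20 * 19 * 18
Denominator: 3! = 6
C(20, 3) = 1140


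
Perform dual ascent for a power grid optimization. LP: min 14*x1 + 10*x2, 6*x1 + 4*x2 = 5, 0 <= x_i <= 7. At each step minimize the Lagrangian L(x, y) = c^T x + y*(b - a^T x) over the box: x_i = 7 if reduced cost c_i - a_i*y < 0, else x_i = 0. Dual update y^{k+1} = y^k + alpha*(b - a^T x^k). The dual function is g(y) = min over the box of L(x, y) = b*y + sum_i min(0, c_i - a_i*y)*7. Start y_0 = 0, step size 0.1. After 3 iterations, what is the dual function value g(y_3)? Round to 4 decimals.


Dual ascent for LP: min 14*x1 + 10*x2, 6*x1 + 4*x2 = 5, 0 <= x_i <= 7
Step 1: y^k = 0.0, reduced costs: (14.0, 10.0)
  x^k = (0.0, 0.0), subgradient = b - a^T x = 5.0
  y^{k+1} = 0.0 + 0.1*5.0 = 0.5
Step 2: y^k = 0.5, reduced costs: (11.0, 8.0)
  x^k = (0.0, 0.0), subgradient = b - a^T x = 5.0
  y^{k+1} = 0.5 + 0.1*5.0 = 1.0
Step 3: y^k = 1.0, reduced costs: (8.0, 6.0)
  x^k = (0.0, 0.0), subgradient = b - a^T x = 5.0
  y^{k+1} = 1.0 + 0.1*5.0 = 1.5
Dual objective at y_3 = 1.5: reduced costs (5.0, 4.0), box minimizer x = (0.0, 0.0)
g(y_3) = b*y + (c1 - a1*y)*x1 + (c2 - a2*y)*x2 = 5*1.5 + 5.0*0.0 + 4.0*0.0 = 7.5 + 0.0 + 0.0 = 7.5


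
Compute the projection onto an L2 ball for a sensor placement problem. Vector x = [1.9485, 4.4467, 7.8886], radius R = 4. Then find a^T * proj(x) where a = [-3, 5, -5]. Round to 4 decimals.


Step 1: Compute ||x|| (intermediates to 6 decimals).
||x|| = sqrt(1.9485^2 + 4.4467^2 + 7.8886^2) = 9.262818
Step 2: Project.
Since ||x|| > R, scale = R/||x|| = 4/9.262818 = 0.431834, proj(x) = scale * x
proj(x) = [0.841429, 1.920236, 3.406566]
Step 3: Dot product.
a^T * proj(x) = -3*0.841429 + 5*1.920236 - 5*3.406566 = -9.9559


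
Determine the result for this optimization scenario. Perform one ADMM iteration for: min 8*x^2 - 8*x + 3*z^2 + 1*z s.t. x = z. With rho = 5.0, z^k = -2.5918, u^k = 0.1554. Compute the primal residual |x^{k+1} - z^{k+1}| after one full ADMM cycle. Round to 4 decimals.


ADMM iteration with rho = 5.0, z^k = -2.5918, u^k = 0.1554
Step 1: x-update.
Minimize 8*x^2 - 8*x + (5.0/2)*(x + 2.5918 + 0.1554)^2
FOC: (2*8 + 5.0)*x = 8 + 5.0*(-2.5918 - 0.1554)
x^{k+1} = -0.2731
Step 2: z-update.
Minimize 3*z^2 + 1*z + (5.0/2)*(-0.2731 - z + 0.1554)^2
FOC: (2*3 + 5.0)*z = -1 + 5.0*(-0.2731 + 0.1554)
z^{k+1} = -0.1444
Step 3: u-update.
u^{k+1} = 0.1554 - 0.2731 + 0.1444 = 0.0267
Step 4: Primal residual = |-0.2731 + 0.1444| = 0.1287


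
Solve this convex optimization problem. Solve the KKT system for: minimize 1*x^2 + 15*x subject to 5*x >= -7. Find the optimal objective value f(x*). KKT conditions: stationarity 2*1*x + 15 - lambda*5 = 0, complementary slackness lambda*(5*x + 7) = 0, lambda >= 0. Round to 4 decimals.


Step 1: Try lambda = 0 (constraint inactive).
x_unc = -15/(2*1) = -7.5
Check: 5*-7.5 = -37.5 < -7 -- violated!
Step 2: Constraint must be active: 5*x = -7
x* = -7/5 = -1.4
lambda = (2*1*(-1.4) + 15)/5 = 2.44
Step 3: Compute optimal value.
f(x*) = 1*(-1.4)^2 + 15*(-1.4) = -19.04


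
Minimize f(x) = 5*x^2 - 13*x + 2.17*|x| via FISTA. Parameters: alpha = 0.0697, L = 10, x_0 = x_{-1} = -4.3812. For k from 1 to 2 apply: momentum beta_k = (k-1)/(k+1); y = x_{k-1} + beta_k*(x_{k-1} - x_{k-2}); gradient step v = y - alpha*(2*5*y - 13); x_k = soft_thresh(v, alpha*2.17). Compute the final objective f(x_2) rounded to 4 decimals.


FISTA on f(x) = 5*x^2 - 13*x + 2.17*|x|
L = 10, alpha = 0.0697
Iteration 1: beta = 0.0, y = -4.3812 + 0.0*(-4.3812 + 4.3812) = -4.3812
  grad(y) = -56.812, v = y - alpha*grad = -0.4214
  prox(v) = soft_thresh(-0.4214, 0.1512) = -0.2702
Iteration 2: beta = 0.3333, y = -0.2702 + 0.3333*(-0.2702 + 4.3812) = 1.1002
  grad(y) = -1.9981, v = y - alpha*grad = 1.2395
  prox(v) = soft_thresh(1.2395, 0.1512) = 1.0882
f(x_2) = 5*1.0882^2 - 13*1.0882 + 2.17*|1.0882| = -5.8643


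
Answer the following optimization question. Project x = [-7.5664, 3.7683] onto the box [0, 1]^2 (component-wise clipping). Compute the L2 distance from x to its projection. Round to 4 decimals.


Project each component onto [0, 1].
clip(-7.5664) = 0.0, clip(3.7683) = 1.0
Projection = [0.0, 1.0]
Squared diffs: [57.2504, 7.6635]
Distance = sqrt(64.9139) = 8.0569


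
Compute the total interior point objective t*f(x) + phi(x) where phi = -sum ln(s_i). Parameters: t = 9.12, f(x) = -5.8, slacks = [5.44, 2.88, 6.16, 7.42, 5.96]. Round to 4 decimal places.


Step 1: Compute log-barrier.
ln values: [1.6938, 1.0578, 1.8181, 2.0042, 1.7851]
phi = -(1.6938 + 1.0578 + 1.8181 + 2.0042 + 1.7851) = -8.3589
Step 2: Compute augmented objective.
t*f(x) = 9.12*-5.8 = -52.896
Total = -52.896 - 8.3589 = -61.2549


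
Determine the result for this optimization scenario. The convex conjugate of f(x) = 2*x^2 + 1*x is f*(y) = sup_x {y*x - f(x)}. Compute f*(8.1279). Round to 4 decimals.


f*(y) = sup_x {y*x - a*x^2 - b*x} = sup_x {(y-b)*x - a*x^2}
FOC: (y - b) - 2a*x = 0 => x* = (y - b)/(2a)
x* = (8.1279 - 1)/(2*2) = 1.782
f*(8.1279) = (y-b)^2/(4a) = (8.1279 - 1)^2/(4*2)
= 50.807/8 = 6.3509


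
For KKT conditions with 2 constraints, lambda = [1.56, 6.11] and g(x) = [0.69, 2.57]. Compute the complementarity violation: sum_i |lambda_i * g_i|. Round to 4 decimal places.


KKT complementary slackness check:
lambda_1 * g_1 = 1.56 * 0.69 = 1.0764
lambda_2 * g_2 = 6.11 * 2.57 = 15.7027
Total violation = 1.0764 + 15.7027 = 16.7791


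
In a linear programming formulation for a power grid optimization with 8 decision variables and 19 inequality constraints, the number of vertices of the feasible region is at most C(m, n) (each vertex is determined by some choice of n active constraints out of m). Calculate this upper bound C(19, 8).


Each vertex corresponds to some choice of n active constraints out of m, so the number of vertices is at most C(m, n) = m! / (n!(m-n)!).
m = 19, n = 8
Numerator: 19 * 18 * 17 * 16 * 15 * 14 * 13 * 12
Denominator: 8! = 40320
C(19, 8) = 75582


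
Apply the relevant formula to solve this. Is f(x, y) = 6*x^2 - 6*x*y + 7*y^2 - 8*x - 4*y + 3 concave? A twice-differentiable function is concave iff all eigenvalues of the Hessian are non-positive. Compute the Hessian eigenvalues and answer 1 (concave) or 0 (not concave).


The Hessian of f(x,y) = 6*x^2 - 6*x*y + 7*y^2 - 8*x - 4*y + 3 is:
H = [[12, -6], [-6, 14]]
Trace = 12 + 14 = 26
Determinant = 12*14 - (-6)^2 = 132
Discriminant = (26)^2 - 4*132 = 148.0
Eigenvalues: lambda_1 = 6.9172, lambda_2 = 19.0828
The function is not concave.

0


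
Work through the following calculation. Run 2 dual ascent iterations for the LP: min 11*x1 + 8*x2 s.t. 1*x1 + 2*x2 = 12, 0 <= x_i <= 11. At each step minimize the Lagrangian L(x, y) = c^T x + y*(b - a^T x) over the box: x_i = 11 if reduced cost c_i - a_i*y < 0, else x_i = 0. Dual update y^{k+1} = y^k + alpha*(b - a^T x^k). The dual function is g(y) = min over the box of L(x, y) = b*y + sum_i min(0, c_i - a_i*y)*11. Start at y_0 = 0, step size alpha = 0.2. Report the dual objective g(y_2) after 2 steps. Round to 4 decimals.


Dual ascent for LP: min 11*x1 + 8*x2, 1*x1 + 2*x2 = 12, 0 <= x_i <= 11
Step 1: y^k = 0.0, reduced costs: (11.0, 8.0)
  x^k = (0.0, 0.0), subgradient = b - a^T x = 12.0
  y^{k+1} = 0.0 + 0.2*12.0 = 2.4
Step 2: y^k = 2.4, reduced costs: (8.6, 3.2)
  x^k = (0.0, 0.0), subgradient = b - a^T x = 12.0
  y^{k+1} = 2.4 + 0.2*12.0 = 4.8
Dual objective at y_2 = 4.8: reduced costs (6.2, -1.6), box minimizer x = (0.0, 11.0)
g(y_2) = b*y + (c1 - a1*y)*x1 + (c2 - a2*y)*x2 = 12*4.8 + 6.2*0.0 + (-1.6)*11.0 = 57.6 + 0.0 - 17.6 = 40.0


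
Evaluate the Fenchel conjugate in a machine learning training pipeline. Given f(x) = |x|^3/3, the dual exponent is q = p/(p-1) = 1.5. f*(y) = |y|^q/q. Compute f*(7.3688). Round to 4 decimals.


The conjugate exponent q satisfies 1/p + 1/q = 1.
p = 3, so q = 3/(3 - 1) = 1.5
|y|^q = 7.3688^1.5 = 20.003
f*(7.3688) = 20.003 / 1.5 = 13.3353


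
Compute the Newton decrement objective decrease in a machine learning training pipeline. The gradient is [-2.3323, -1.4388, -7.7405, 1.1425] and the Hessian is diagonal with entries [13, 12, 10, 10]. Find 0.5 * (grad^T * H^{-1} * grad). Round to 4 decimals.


Step 1: H is diagonal, so H^(-1) * g = [-0.1794, -0.1199, -0.7741, 0.1143].
Step 2: g^T H^(-1) g = sum_i g_i^2 / H_ii
  = (-2.3323)^2/13 + (-1.4388)^2/12 + (-7.7405)^2/10 + (1.1425)^2/10
  = 0.4184 + 0.1725 + 5.9915 + 0.1305 = 6.713
Step 3: Objective decrease = 0.5 * g^T H^(-1) g = 3.3565


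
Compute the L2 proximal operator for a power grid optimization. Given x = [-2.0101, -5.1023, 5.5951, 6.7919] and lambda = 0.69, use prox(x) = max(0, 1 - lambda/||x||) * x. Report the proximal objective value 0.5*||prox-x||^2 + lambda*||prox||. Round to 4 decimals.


Step 1: Compute ||x||.
||x|| = 10.3687
Step 2: Compute scaling factor.
scale = max(0, 1 - 0.69/10.3687) = 0.9335
Step 3: prox(x) = [-1.8763, -4.7628, 5.2228, 6.3399]
||prox(x)|| = 9.6787
Step 4: Proximal objective.
0.5*||prox-x||^2 = 0.2381
lambda*||prox|| = 6.6783
Total = 6.9163


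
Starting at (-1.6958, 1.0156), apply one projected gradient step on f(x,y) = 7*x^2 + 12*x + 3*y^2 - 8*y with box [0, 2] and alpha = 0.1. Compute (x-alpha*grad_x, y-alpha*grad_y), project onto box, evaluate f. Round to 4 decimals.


Step 1: Compute gradient at (-1.6958, 1.0156).
grad_x = 2*7*-1.6958 + 12 = -11.7412
grad_y = 2*3*1.0156 - 8 = -1.9064
Step 2: Gradient step.
x_raw = -1.6958 - 0.1*-11.7412 = -0.5217
y_raw = 1.0156 - 0.1*-1.9064 = 1.2062
Step 3: Project onto [0, 2].
x_proj = clip(-0.5217) = 0.0
y_proj = clip(1.2062) = 1.2062
Step 4: Evaluate f.
f(0.0, 1.2062) = -5.2849


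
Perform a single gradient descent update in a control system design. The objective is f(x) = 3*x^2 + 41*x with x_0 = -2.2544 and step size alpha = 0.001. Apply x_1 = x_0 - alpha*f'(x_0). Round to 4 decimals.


We compute the gradient at x_0 and apply the update.
f'(x) = 6*x + 41
f'(-2.2544) = 6*-2.2544 + 41 = 27.4736
x_1 = -2.2544 - 0.001*27.4736 = -2.2819


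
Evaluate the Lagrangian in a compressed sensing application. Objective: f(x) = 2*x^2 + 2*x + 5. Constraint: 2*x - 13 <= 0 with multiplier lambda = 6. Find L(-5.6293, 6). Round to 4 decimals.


Step 1: Evaluate f(x).
f(-5.6293) = 2*(-5.6293)^2 + 2*(-5.6293) + 5 = 57.1194
Step 2: Evaluate g(x).
g(-5.6293) = 2*-5.6293 - 13 = -24.2586
Step 3: Compute Lagrangian.
L = 57.1194 + 6*-24.2586 = -88.4322


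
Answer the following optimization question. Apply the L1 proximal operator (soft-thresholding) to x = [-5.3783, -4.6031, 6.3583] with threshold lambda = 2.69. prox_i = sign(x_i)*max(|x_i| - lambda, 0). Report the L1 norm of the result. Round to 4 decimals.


Soft-thresholding with lambda = 2.69:
prox(-5.3783) = sign(-5.3783)*max(|-5.3783| - 2.69, 0) = -2.6883
prox(-4.6031) = sign(-4.6031)*max(|-4.6031| - 2.69, 0) = -1.9131
prox(6.3583) = sign(6.3583)*max(|6.3583| - 2.69, 0) = 3.6683
prox(x) = [-2.6883, -1.9131, 3.6683]
||prox(x)||_1 = 2.6883 + 1.9131 + 3.6683 = 8.2697


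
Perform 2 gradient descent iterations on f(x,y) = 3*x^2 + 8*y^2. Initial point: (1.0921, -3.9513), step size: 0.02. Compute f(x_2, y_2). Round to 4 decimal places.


Gradient descent on f(x,y) = 3*x^2 + 8*y^2.
Starting point: (1.0921, -3.9513), alpha = 0.02
Step 1: grad_x = 2*3*1.0921 = 6.5526, grad_y = 2*8*-3.9513 = -63.2208
  x_1 = 1.0921 - 0.02*6.5526 = 0.961
  y_1 = -3.9513 - 0.02*-63.2208 = -2.6869
Step 2: grad_x = 2*3*0.961 = 5.7663, grad_y = 2*8*-2.6869 = -42.9901
  x_2 = 0.961 - 0.02*5.7663 = 0.8457
  y_2 = -2.6869 - 0.02*-42.9901 = -1.8271
f(0.8457, -1.8271) = 3*0.8457^2 + 8*(-1.8271)^2 = 28.8515


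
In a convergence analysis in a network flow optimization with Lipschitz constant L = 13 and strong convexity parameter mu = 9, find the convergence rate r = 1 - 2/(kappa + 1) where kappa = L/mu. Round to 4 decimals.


Step 1: Compute the condition number.
kappa = L/mu = 13/9 = 1.4444
Step 2: Compute the convergence rate.
r = 1 - 2/(kappa + 1) = 1 - 2*mu/(L + mu) = (L - mu)/(L + mu) = 4/22 = 0.1818


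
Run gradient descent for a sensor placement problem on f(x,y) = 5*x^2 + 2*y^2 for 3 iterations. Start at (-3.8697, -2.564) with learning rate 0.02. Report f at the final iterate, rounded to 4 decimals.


Gradient descent on f(x,y) = 5*x^2 + 2*y^2.
Starting point: (-3.8697, -2.564), alpha = 0.02
Step 1: grad_x = 2*5*-3.8697 = -38.697, grad_y = 2*2*-2.564 = -10.256
  x_1 = -3.8697 - 0.02*-38.697 = -3.0958
  y_1 = -2.564 - 0.02*-10.256 = -2.3589
Step 2: grad_x = 2*5*-3.0958 = -30.9576, grad_y = 2*2*-2.3589 = -9.4355
  x_2 = -3.0958 - 0.02*-30.9576 = -2.4766
  y_2 = -2.3589 - 0.02*-9.4355 = -2.1702
Step 3: grad_x = 2*5*-2.4766 = -24.7661, grad_y = 2*2*-2.1702 = -8.6807
  x_3 = -2.4766 - 0.02*-24.7661 = -1.9813
  y_3 = -2.1702 - 0.02*-8.6807 = -1.9966
f(-1.9813, -1.9966) = 5*(-1.9813)^2 + 2*(-1.9966)^2 = 27.6


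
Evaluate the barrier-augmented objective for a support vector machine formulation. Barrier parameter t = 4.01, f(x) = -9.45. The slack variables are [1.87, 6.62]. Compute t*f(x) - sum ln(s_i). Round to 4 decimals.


Step 1: Compute log-barrier.
ln values: [0.6259, 1.8901]
phi = -(0.6259 + 1.8901) = -2.516
Step 2: Compute augmented objective.
t*f(x) = 4.01*-9.45 = -37.8945
Total = -37.8945 - 2.516 = -40.4105


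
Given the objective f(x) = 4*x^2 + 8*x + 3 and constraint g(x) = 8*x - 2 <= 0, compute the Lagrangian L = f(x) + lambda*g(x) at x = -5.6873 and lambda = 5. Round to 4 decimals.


Step 1: Evaluate f(x).
f(-5.6873) = 4*(-5.6873)^2 + 8*(-5.6873) + 3 = 86.8831
Step 2: Evaluate g(x).
g(-5.6873) = 8*-5.6873 - 2 = -47.4984
Step 3: Compute Lagrangian.
L = 86.8831 + 5*-47.4984 = -150.6089


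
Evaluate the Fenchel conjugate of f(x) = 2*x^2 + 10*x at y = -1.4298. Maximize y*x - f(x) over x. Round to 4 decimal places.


f*(y) = sup_x {y*x - a*x^2 - b*x} = sup_x {(y-b)*x - a*x^2}
FOC: (y - b) - 2a*x = 0 => x* = (y - b)/(2a)
x* = (-1.4298 - 10)/(2*2) = -2.8575
f*(-1.4298) = (y-b)^2/(4a) = (-1.4298 - 10)^2/(4*2)
= 130.6403/8 = 16.33


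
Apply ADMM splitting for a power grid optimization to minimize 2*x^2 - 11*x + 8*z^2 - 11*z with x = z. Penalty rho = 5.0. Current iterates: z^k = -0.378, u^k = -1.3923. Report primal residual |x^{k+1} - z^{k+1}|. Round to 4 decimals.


ADMM iteration with rho = 5.0, z^k = -0.378, u^k = -1.3923
Step 1: x-update.
Minimize 2*x^2 - 11*x + (5.0/2)*(x + 0.378 - 1.3923)^2
FOC: (2*2 + 5.0)*x = 11 + 5.0*(-0.378 + 1.3923)
x^{k+1} = 1.7857
Step 2: z-update.
Minimize 8*z^2 - 11*z + (5.0/2)*(1.7857 - z - 1.3923)^2
FOC: (2*8 + 5.0)*z = 11 + 5.0*(1.7857 - 1.3923)
z^{k+1} = 0.6175
Step 3: u-update.
u^{k+1} = -1.3923 + 1.7857 - 0.6175 = -0.2241
Step 4: Primal residual = |1.7857 - 0.6175| = 1.1682


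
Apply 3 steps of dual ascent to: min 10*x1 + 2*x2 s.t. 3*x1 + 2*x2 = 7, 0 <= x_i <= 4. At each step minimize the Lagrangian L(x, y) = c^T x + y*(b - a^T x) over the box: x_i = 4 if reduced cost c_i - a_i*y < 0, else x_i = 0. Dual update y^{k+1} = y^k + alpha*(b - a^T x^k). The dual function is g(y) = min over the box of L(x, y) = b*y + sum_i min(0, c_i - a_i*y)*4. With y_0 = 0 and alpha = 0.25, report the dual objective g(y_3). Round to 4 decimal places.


Dual ascent for LP: min 10*x1 + 2*x2, 3*x1 + 2*x2 = 7, 0 <= x_i <= 4
Step 1: y^k = 0.0, reduced costs: (10.0, 2.0)
  x^k = (0.0, 0.0), subgradient = b - a^T x = 7.0
  y^{k+1} = 0.0 + 0.25*7.0 = 1.75
Step 2: y^k = 1.75, reduced costs: (4.75, -1.5)
  x^k = (0.0, 4.0), subgradient = b - a^T x = -1.0
  y^{k+1} = 1.75 + 0.25*-1.0 = 1.5
Step 3: y^k = 1.5, reduced costs: (5.5, -1.0)
  x^k = (0.0, 4.0), subgradient = b - a^T x = -1.0
  y^{k+1} = 1.5 + 0.25*-1.0 = 1.25
Dual objective at y_3 = 1.25: reduced costs (6.25, -0.5), box minimizer x = (0.0, 4.0)
g(y_3) = b*y + (c1 - a1*y)*x1 + (c2 - a2*y)*x2 = 7*1.25 + 6.25*0.0 + (-0.5)*4.0 = 8.75 + 0.0 - 2.0 = 6.75


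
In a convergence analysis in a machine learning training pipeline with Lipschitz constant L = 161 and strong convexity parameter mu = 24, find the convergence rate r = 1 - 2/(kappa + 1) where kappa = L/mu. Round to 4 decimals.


Step 1: Compute the condition number.
kappa = L/mu = 161/24 = 6.7083
Step 2: Compute the convergence rate.
r = 1 - 2/(kappa + 1) = 1 - 2*mu/(L + mu) = (L - mu)/(L + mu) = 137/185 = 0.7405


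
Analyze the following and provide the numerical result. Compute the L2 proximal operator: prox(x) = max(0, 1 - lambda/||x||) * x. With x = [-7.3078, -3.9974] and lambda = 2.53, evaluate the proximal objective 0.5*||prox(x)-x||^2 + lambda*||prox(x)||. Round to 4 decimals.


Step 1: Compute ||x||.
||x|| = 8.3297
Step 2: Compute scaling factor.
scale = max(0, 1 - 2.53/8.3297) = 0.6963
Step 3: prox(x) = [-5.0882, -2.7833]
||prox(x)|| = 5.7997
Step 4: Proximal objective.
0.5*||prox-x||^2 = 3.2005
lambda*||prox|| = 14.6732
Total = 17.8736
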